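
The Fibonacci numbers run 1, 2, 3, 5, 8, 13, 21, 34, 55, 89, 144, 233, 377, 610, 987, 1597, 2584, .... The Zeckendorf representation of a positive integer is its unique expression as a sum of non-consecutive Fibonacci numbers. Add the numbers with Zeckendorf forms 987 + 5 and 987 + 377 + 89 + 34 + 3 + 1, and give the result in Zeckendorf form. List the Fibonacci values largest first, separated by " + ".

1597 + 610 + 233 + 34 + 8 + 1

The two numbers are 992 and 1491, so their sum is 2483.
Repeatedly subtract the largest Fibonacci number that fits:
subtract 1597 from 2483: 886 remains
subtract 610 from 886: 276 remains
subtract 233 from 276: 43 remains
subtract 34 from 43: 9 remains
subtract 8 from 9: 1 remains
subtract 1 from 1: 0 remains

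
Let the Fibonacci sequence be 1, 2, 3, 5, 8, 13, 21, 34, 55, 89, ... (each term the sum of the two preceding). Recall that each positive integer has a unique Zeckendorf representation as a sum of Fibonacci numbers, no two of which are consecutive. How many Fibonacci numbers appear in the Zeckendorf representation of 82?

4

Repeatedly subtract the largest Fibonacci number that fits:
take 55 (≤ 82); 82 − 55 = 27
take 21 (≤ 27); 27 − 21 = 6
take 5 (≤ 6); 6 − 5 = 1
take 1 (≤ 1); 1 − 1 = 0
82 = 55 + 21 + 5 + 1, which has 4 terms.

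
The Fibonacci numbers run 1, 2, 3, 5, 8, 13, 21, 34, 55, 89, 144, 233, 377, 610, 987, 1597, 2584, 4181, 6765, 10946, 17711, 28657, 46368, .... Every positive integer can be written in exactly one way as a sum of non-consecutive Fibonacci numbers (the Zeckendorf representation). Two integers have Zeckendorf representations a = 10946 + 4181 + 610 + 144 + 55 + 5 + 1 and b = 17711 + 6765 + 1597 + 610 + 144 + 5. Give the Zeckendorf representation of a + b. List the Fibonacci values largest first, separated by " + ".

28657 + 10946 + 2584 + 377 + 144 + 55 + 8 + 3

The two numbers are 15942 and 26832, so their sum is 42774.
Greedy algorithm:
subtract 28657 from 42774: 14117 remains
subtract 10946 from 14117: 3171 remains
subtract 2584 from 3171: 587 remains
subtract 377 from 587: 210 remains
subtract 144 from 210: 66 remains
subtract 55 from 66: 11 remains
subtract 8 from 11: 3 remains
subtract 3 from 3: 0 remains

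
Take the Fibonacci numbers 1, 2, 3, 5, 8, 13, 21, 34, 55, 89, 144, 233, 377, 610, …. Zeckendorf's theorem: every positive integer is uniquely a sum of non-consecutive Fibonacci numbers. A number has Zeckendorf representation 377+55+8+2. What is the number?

377+55+8+2 = 442.

442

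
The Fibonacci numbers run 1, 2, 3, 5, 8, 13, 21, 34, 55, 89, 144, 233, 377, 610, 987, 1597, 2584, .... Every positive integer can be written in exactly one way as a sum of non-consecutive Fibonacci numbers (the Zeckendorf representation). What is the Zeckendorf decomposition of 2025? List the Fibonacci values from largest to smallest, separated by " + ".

1597 + 377 + 34 + 13 + 3 + 1

subtract 1597 from 2025: 428 remains
subtract 377 from 428: 51 remains
subtract 34 from 51: 17 remains
subtract 13 from 17: 4 remains
subtract 3 from 4: 1 remains
subtract 1 from 1: 0 remains
So 2025 = 1597 + 377 + 34 + 13 + 3 + 1, with no two terms consecutive in the sequence.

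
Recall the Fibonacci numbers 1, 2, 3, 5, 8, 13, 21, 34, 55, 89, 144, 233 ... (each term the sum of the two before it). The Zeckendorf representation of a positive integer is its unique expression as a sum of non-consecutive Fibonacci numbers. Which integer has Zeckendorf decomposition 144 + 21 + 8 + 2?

175

144 + 21 + 8 + 2 = 175.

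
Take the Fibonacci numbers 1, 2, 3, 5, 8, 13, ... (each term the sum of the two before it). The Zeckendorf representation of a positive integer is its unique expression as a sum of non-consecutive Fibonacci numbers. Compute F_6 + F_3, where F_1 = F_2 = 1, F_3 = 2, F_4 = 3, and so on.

F_6 + F_3 = 8 + 2 = 10.

10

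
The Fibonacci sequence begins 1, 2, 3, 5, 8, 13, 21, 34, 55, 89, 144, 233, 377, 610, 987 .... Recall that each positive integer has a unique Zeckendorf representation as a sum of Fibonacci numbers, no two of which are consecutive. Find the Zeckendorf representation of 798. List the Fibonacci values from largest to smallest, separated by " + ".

Greedy algorithm:
largest Fibonacci ≤ 798 is 610; 798 − 610 = 188
largest Fibonacci ≤ 188 is 144; 188 − 144 = 44
largest Fibonacci ≤ 44 is 34; 44 − 34 = 10
largest Fibonacci ≤ 10 is 8; 10 − 8 = 2
largest Fibonacci ≤ 2 is 2; 2 − 2 = 0
So 798 = 610 + 144 + 34 + 8 + 2, with no two terms consecutive in the sequence.

610 + 144 + 34 + 8 + 2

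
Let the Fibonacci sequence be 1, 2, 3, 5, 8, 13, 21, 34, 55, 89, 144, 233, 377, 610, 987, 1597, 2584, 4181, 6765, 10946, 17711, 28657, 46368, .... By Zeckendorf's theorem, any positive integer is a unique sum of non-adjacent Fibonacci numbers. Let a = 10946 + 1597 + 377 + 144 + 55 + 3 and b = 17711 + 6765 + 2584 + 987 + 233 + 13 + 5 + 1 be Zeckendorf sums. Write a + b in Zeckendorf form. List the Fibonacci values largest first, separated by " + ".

The two numbers are 13122 and 28299, so their sum is 41421.
Repeatedly subtract the largest Fibonacci number that fits:
largest Fibonacci ≤ 41421 is 28657; 41421 − 28657 = 12764
largest Fibonacci ≤ 12764 is 10946; 12764 − 10946 = 1818
largest Fibonacci ≤ 1818 is 1597; 1818 − 1597 = 221
largest Fibonacci ≤ 221 is 144; 221 − 144 = 77
largest Fibonacci ≤ 77 is 55; 77 − 55 = 22
largest Fibonacci ≤ 22 is 21; 22 − 21 = 1
largest Fibonacci ≤ 1 is 1; 1 − 1 = 0

28657 + 10946 + 1597 + 144 + 55 + 21 + 1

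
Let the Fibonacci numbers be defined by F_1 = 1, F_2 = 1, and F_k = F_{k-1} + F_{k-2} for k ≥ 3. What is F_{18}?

2584

Iterating the recurrence up to F_{13} = 233 and F_{12} = 144:
F_{14} = F_{13} + F_{12} = 233 + 144 = 377
F_{15} = F_{14} + F_{13} = 377 + 233 = 610
F_{16} = F_{15} + F_{14} = 610 + 377 = 987
F_{17} = F_{16} + F_{15} = 987 + 610 = 1597
F_{18} = F_{17} + F_{16} = 1597 + 987 = 2584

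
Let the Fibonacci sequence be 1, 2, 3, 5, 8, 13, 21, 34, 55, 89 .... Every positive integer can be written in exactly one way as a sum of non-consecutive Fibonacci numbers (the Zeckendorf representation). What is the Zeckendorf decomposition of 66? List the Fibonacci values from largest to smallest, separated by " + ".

66 − 55 = 11
11 − 8 = 3
3 − 3 = 0
So 66 = 55 + 8 + 3, with no two terms consecutive in the sequence.

55 + 8 + 3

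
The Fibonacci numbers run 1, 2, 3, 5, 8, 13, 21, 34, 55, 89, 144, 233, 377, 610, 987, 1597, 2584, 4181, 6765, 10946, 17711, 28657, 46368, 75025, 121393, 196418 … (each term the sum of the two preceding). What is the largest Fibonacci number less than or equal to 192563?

121393

121393 ≤ 192563 < 196418, so the largest Fibonacci number not exceeding 192563 is 121393.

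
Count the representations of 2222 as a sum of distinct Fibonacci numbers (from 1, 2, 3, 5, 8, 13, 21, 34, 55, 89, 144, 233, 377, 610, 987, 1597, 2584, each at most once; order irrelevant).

Each representation comes from the Zeckendorf form by replacing some F_k with F_{k−1} + F_{k−2} where possible.
2222 = 1597+610+13+2 = 1597+610+8+5+2 = 1597+377+233+13+2 = 1597+377+233+8+5+2 = … (12 more), for 16 in all.

16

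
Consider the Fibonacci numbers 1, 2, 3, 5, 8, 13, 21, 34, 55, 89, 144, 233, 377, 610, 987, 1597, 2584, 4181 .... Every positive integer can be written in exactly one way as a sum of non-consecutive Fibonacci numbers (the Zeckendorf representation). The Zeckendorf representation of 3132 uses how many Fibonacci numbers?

Greedily peel off the largest Fibonacci term at each step:
take 2584 (≤ 3132); 3132 − 2584 = 548
take 377 (≤ 548); 548 − 377 = 171
take 144 (≤ 171); 171 − 144 = 27
take 21 (≤ 27); 27 − 21 = 6
take 5 (≤ 6); 6 − 5 = 1
take 1 (≤ 1); 1 − 1 = 0
3132 = 2584 + 377 + 144 + 21 + 5 + 1, which has 6 terms.

6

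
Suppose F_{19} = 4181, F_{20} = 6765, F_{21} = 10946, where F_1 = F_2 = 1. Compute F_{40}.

By the addition formula F_{m+n} = F_m F_{n+1} + F_{m−1} F_n with m=20, n=20: F_{40} = 6765·10946 + 4181·6765 = 74049690 + 28284465 = 102334155.

102334155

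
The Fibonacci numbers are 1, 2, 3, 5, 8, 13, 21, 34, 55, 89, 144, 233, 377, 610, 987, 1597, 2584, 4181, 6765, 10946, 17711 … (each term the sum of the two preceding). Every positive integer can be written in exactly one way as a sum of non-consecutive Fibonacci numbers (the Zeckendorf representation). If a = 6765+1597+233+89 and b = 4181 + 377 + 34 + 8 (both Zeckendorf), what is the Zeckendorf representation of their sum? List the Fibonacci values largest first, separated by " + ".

The two numbers are 8684 and 4600, so their sum is 13284.
13284: greatest Fibonacci not exceeding it is 10946, leaving 2338
2338: greatest Fibonacci not exceeding it is 1597, leaving 741
741: greatest Fibonacci not exceeding it is 610, leaving 131
131: greatest Fibonacci not exceeding it is 89, leaving 42
42: greatest Fibonacci not exceeding it is 34, leaving 8
8: greatest Fibonacci not exceeding it is 8, leaving 0

10946 + 1597 + 610 + 89 + 34 + 8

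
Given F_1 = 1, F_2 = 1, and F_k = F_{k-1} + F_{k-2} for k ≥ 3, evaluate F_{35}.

Iterating the recurrence up to F_{29} = 514229 and F_{28} = 317811:
F_{30} = F_{29} + F_{28} = 514229 + 317811 = 832040
F_{31} = F_{30} + F_{29} = 832040 + 514229 = 1346269
F_{32} = F_{31} + F_{30} = 1346269 + 832040 = 2178309
F_{33} = F_{32} + F_{31} = 2178309 + 1346269 = 3524578
F_{34} = F_{33} + F_{32} = 3524578 + 2178309 = 5702887
F_{35} = F_{34} + F_{33} = 5702887 + 3524578 = 9227465

9227465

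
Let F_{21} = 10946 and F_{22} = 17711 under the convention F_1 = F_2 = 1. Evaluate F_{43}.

433494437

By F_{2k+1} = F_k² + F_{k+1}²: F_{43} = 10946² + 17711² = 119814916 + 313679521 = 433494437.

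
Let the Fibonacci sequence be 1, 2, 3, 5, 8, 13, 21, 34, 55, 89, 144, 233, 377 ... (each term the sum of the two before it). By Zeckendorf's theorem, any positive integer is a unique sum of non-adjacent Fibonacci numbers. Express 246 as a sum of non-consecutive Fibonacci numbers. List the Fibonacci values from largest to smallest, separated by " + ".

Greedily peel off the largest Fibonacci term at each step:
take 233 (≤ 246); 246 − 233 = 13
take 13 (≤ 13); 13 − 13 = 0
So 246 = 233 + 13, with no two terms consecutive in the sequence.

233 + 13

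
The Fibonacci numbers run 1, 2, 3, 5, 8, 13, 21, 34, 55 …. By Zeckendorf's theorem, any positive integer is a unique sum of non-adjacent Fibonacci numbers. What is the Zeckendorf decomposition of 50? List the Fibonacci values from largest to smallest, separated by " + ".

largest Fibonacci ≤ 50 is 34; 50 − 34 = 16
largest Fibonacci ≤ 16 is 13; 16 − 13 = 3
largest Fibonacci ≤ 3 is 3; 3 − 3 = 0
So 50 = 34 + 13 + 3, with no two terms consecutive in the sequence.

34 + 13 + 3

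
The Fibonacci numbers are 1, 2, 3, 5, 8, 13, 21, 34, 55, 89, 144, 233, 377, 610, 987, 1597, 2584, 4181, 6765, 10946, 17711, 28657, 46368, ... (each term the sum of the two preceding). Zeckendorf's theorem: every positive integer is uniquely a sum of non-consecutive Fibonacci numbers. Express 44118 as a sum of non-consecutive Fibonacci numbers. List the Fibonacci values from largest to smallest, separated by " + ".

28657 + 10946 + 4181 + 233 + 89 + 8 + 3 + 1

Repeatedly subtract the largest Fibonacci number that fits:
largest Fibonacci ≤ 44118 is 28657; 44118 − 28657 = 15461
largest Fibonacci ≤ 15461 is 10946; 15461 − 10946 = 4515
largest Fibonacci ≤ 4515 is 4181; 4515 − 4181 = 334
largest Fibonacci ≤ 334 is 233; 334 − 233 = 101
largest Fibonacci ≤ 101 is 89; 101 − 89 = 12
largest Fibonacci ≤ 12 is 8; 12 − 8 = 4
largest Fibonacci ≤ 4 is 3; 4 − 3 = 1
largest Fibonacci ≤ 1 is 1; 1 − 1 = 0
So 44118 = 28657 + 10946 + 4181 + 233 + 89 + 8 + 3 + 1, with no two terms consecutive in the sequence.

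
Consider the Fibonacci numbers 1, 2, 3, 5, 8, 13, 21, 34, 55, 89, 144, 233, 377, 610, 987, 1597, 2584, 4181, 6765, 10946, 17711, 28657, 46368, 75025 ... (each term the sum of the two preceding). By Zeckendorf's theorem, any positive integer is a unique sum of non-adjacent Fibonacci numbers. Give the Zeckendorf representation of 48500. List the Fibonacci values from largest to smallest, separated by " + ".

46368 + 1597 + 377 + 144 + 13 + 1

largest Fibonacci ≤ 48500 is 46368; 48500 − 46368 = 2132
largest Fibonacci ≤ 2132 is 1597; 2132 − 1597 = 535
largest Fibonacci ≤ 535 is 377; 535 − 377 = 158
largest Fibonacci ≤ 158 is 144; 158 − 144 = 14
largest Fibonacci ≤ 14 is 13; 14 − 13 = 1
largest Fibonacci ≤ 1 is 1; 1 − 1 = 0
So 48500 = 46368 + 1597 + 377 + 144 + 13 + 1, with no two terms consecutive in the sequence.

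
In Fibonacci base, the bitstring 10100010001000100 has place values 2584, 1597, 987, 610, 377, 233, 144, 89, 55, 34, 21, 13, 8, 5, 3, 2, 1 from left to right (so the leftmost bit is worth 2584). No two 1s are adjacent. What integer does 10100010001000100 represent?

3739

Summing the place values of the 1 bits: 2584 + 987 + 144 + 21 + 3 = 3739.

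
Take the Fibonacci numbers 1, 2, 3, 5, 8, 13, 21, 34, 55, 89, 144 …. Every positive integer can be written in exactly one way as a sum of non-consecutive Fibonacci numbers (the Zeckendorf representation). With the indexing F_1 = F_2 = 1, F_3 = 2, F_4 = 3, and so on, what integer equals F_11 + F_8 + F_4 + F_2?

114

F_11 + F_8 + F_4 + F_2 = 89 + 21 + 3 + 1 = 114.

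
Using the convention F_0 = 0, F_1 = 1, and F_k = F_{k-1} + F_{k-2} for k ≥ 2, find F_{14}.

Iterating the recurrence up to F_{10} = 55 and F_{9} = 34:
F_{11} = F_{10} + F_{9} = 55 + 34 = 89
F_{12} = F_{11} + F_{10} = 89 + 55 = 144
F_{13} = F_{12} + F_{11} = 144 + 89 = 233
F_{14} = F_{13} + F_{12} = 233 + 144 = 377

377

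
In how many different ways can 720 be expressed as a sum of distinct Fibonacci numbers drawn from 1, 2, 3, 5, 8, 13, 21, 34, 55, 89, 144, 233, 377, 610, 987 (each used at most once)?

Each representation comes from the Zeckendorf form by replacing some F_k with F_{k−1} + F_{k−2} where possible.
720 = 610+89+21 = 610+89+13+8 = 610+55+34+21 = 377+233+89+21 = … (16 more), for 20 in all.

20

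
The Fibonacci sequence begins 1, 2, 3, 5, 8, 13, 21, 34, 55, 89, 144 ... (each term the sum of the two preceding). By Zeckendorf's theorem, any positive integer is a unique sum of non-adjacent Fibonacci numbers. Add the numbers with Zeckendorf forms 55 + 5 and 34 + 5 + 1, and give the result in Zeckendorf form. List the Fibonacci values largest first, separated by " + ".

The two numbers are 60 and 40, so their sum is 100.
100 − 89 = 11
11 − 8 = 3
3 − 3 = 0

89 + 8 + 3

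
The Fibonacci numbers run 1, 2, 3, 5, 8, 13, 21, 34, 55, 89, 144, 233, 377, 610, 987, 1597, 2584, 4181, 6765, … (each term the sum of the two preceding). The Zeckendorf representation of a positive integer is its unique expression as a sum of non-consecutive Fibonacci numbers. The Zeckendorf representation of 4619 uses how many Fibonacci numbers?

5

Repeatedly subtract the largest Fibonacci number that fits:
largest Fibonacci ≤ 4619 is 4181; 4619 − 4181 = 438
largest Fibonacci ≤ 438 is 377; 438 − 377 = 61
largest Fibonacci ≤ 61 is 55; 61 − 55 = 6
largest Fibonacci ≤ 6 is 5; 6 − 5 = 1
largest Fibonacci ≤ 1 is 1; 1 − 1 = 0
4619 = 4181 + 377 + 55 + 5 + 1, which has 5 terms.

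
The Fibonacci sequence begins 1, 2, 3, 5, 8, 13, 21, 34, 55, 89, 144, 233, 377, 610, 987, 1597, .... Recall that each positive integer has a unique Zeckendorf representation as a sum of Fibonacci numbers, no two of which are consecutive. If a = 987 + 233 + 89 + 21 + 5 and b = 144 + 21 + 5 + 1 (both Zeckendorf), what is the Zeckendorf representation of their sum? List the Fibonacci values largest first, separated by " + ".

The two numbers are 1335 and 171, so their sum is 1506.
Greedily peel off the largest Fibonacci term at each step:
1506: greatest Fibonacci not exceeding it is 987, leaving 519
519: greatest Fibonacci not exceeding it is 377, leaving 142
142: greatest Fibonacci not exceeding it is 89, leaving 53
53: greatest Fibonacci not exceeding it is 34, leaving 19
19: greatest Fibonacci not exceeding it is 13, leaving 6
6: greatest Fibonacci not exceeding it is 5, leaving 1
1: greatest Fibonacci not exceeding it is 1, leaving 0

987 + 377 + 89 + 34 + 13 + 5 + 1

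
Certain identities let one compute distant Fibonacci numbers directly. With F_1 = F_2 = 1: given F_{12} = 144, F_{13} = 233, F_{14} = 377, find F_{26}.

121393

By the addition formula F_{m+n} = F_m F_{n+1} + F_{m−1} F_n with m=14, n=12: F_{26} = 377·233 + 233·144 = 87841 + 33552 = 121393.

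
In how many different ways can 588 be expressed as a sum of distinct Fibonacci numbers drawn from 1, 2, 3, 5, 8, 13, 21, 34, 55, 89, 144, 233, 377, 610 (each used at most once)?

Starting from the Zeckendorf form and repeatedly splitting a term F_k into F_{k−1} + F_{k−2} (when neither is already used) reaches every representation.
588 = 377+144+55+8+3+1 = 377+144+34+21+8+3+1 = 377+89+55+34+21+8+3+1 = 233+144+89+55+34+21+8+3+1 — 4 representations.

4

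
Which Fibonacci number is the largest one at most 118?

89

89 ≤ 118 < 144, so the largest Fibonacci number not exceeding 118 is 89.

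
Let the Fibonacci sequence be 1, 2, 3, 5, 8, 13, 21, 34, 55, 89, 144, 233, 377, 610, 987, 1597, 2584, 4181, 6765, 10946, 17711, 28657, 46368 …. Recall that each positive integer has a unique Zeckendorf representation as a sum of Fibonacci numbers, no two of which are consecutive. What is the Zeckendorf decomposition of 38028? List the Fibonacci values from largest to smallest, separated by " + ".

Greedy algorithm:
largest Fibonacci ≤ 38028 is 28657; 38028 − 28657 = 9371
largest Fibonacci ≤ 9371 is 6765; 9371 − 6765 = 2606
largest Fibonacci ≤ 2606 is 2584; 2606 − 2584 = 22
largest Fibonacci ≤ 22 is 21; 22 − 21 = 1
largest Fibonacci ≤ 1 is 1; 1 − 1 = 0
So 38028 = 28657 + 6765 + 2584 + 21 + 1, with no two terms consecutive in the sequence.

28657 + 6765 + 2584 + 21 + 1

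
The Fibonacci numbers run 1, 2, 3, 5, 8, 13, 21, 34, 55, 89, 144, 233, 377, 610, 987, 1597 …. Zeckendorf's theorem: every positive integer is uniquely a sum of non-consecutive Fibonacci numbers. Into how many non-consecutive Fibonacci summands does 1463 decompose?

5

Repeatedly subtract the largest Fibonacci number that fits:
take 987 (≤ 1463); 1463 − 987 = 476
take 377 (≤ 476); 476 − 377 = 99
take 89 (≤ 99); 99 − 89 = 10
take 8 (≤ 10); 10 − 8 = 2
take 2 (≤ 2); 2 − 2 = 0
1463 = 987 + 377 + 89 + 8 + 2, which has 5 terms.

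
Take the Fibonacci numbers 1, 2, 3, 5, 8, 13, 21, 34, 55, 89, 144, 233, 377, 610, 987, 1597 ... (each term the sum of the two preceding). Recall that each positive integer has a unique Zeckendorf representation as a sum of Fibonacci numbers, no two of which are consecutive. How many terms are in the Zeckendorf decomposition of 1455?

Greedy algorithm:
1455: greatest Fibonacci not exceeding it is 987, leaving 468
468: greatest Fibonacci not exceeding it is 377, leaving 91
91: greatest Fibonacci not exceeding it is 89, leaving 2
2: greatest Fibonacci not exceeding it is 2, leaving 0
1455 = 987 + 377 + 89 + 2, which has 4 terms.

4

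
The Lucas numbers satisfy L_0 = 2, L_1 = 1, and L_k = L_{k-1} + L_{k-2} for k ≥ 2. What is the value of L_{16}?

Iterating the recurrence up to L_{10} = 123 and L_{9} = 76:
L_{11} = L_{10} + L_{9} = 123 + 76 = 199
L_{12} = L_{11} + L_{10} = 199 + 123 = 322
L_{13} = L_{12} + L_{11} = 322 + 199 = 521
L_{14} = L_{13} + L_{12} = 521 + 322 = 843
L_{15} = L_{14} + L_{13} = 843 + 521 = 1364
L_{16} = L_{15} + L_{14} = 1364 + 843 = 2207

2207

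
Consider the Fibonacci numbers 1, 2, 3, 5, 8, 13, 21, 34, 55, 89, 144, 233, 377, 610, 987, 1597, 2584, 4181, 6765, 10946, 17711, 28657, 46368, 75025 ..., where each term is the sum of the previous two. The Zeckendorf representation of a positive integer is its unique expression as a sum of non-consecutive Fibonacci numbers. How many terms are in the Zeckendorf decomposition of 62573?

6

62573 − 46368 = 16205
16205 − 10946 = 5259
5259 − 4181 = 1078
1078 − 987 = 91
91 − 89 = 2
2 − 2 = 0
62573 = 46368 + 10946 + 4181 + 987 + 89 + 2, which has 6 terms.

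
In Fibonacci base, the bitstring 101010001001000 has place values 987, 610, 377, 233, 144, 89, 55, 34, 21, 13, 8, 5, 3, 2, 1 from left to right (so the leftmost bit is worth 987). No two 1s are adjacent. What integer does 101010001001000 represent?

Summing the place values of the 1 bits: 987 + 377 + 144 + 21 + 5 = 1534.

1534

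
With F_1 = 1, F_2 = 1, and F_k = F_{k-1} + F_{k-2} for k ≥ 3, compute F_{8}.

21

Iterating the recurrence up to F_{3} = 2 and F_{2} = 1:
F_{4} = F_{3} + F_{2} = 2 + 1 = 3
F_{5} = F_{4} + F_{3} = 3 + 2 = 5
F_{6} = F_{5} + F_{4} = 5 + 3 = 8
F_{7} = F_{6} + F_{5} = 8 + 5 = 13
F_{8} = F_{7} + F_{6} = 13 + 8 = 21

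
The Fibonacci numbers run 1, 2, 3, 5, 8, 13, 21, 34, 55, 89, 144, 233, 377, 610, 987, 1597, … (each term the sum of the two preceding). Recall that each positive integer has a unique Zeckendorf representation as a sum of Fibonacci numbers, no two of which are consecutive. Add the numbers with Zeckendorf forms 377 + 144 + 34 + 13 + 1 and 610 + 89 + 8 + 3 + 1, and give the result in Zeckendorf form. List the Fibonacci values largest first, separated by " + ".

987 + 233 + 55 + 5

The two numbers are 569 and 711, so their sum is 1280.
1280 − 987 = 293
293 − 233 = 60
60 − 55 = 5
5 − 5 = 0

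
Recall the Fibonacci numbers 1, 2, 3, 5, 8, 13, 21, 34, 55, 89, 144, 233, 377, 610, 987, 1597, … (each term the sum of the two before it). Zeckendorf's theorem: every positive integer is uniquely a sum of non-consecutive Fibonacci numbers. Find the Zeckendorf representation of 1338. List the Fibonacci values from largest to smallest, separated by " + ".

largest Fibonacci ≤ 1338 is 987; 1338 − 987 = 351
largest Fibonacci ≤ 351 is 233; 351 − 233 = 118
largest Fibonacci ≤ 118 is 89; 118 − 89 = 29
largest Fibonacci ≤ 29 is 21; 29 − 21 = 8
largest Fibonacci ≤ 8 is 8; 8 − 8 = 0
So 1338 = 987 + 233 + 89 + 21 + 8, with no two terms consecutive in the sequence.

987 + 233 + 89 + 21 + 8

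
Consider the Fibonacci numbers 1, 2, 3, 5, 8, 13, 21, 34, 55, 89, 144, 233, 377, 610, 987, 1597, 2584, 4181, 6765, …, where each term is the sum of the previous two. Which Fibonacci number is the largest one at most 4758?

4181 ≤ 4758 < 6765, so the largest Fibonacci number not exceeding 4758 is 4181.

4181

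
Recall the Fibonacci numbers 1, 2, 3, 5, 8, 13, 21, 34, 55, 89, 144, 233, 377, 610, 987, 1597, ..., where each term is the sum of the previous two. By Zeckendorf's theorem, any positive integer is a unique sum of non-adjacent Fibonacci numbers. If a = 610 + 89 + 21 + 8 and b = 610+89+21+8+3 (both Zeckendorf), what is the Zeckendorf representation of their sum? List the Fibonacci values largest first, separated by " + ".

The two numbers are 728 and 731, so their sum is 1459.
987 ≤ 1459 < 1597, so take 987; remainder 472
377 ≤ 472 < 610, so take 377; remainder 95
89 ≤ 95 < 144, so take 89; remainder 6
5 ≤ 6 < 8, so take 5; remainder 1
1 ≤ 1 < 2, so take 1; remainder 0

987 + 377 + 89 + 5 + 1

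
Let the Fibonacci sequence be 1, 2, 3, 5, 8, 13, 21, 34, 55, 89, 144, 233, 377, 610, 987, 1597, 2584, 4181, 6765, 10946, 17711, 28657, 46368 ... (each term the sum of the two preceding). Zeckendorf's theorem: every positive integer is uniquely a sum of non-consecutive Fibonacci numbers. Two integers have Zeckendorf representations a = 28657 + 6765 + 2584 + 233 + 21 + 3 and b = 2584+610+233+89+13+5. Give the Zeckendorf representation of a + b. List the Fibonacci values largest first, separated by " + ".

28657 + 10946 + 1597 + 377 + 144 + 55 + 21

The two numbers are 38263 and 3534, so their sum is 41797.
subtract 28657 from 41797: 13140 remains
subtract 10946 from 13140: 2194 remains
subtract 1597 from 2194: 597 remains
subtract 377 from 597: 220 remains
subtract 144 from 220: 76 remains
subtract 55 from 76: 21 remains
subtract 21 from 21: 0 remains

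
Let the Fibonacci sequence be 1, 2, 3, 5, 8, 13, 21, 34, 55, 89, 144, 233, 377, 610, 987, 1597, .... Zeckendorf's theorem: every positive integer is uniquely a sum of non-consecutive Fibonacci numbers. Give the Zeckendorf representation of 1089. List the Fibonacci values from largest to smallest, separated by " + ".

987 + 89 + 13

Greedy algorithm:
subtract 987 from 1089: 102 remains
subtract 89 from 102: 13 remains
subtract 13 from 13: 0 remains
So 1089 = 987 + 89 + 13, with no two terms consecutive in the sequence.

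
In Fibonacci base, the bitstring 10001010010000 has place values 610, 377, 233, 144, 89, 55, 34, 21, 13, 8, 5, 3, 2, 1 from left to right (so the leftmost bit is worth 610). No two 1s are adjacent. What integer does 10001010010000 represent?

Summing the place values of the 1 bits: 610 + 89 + 34 + 8 = 741.

741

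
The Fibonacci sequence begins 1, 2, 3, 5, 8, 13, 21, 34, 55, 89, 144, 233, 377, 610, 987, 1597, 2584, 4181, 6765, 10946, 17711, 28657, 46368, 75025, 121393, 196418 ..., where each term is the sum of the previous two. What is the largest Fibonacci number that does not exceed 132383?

121393

121393 ≤ 132383 < 196418, so the largest Fibonacci number not exceeding 132383 is 121393.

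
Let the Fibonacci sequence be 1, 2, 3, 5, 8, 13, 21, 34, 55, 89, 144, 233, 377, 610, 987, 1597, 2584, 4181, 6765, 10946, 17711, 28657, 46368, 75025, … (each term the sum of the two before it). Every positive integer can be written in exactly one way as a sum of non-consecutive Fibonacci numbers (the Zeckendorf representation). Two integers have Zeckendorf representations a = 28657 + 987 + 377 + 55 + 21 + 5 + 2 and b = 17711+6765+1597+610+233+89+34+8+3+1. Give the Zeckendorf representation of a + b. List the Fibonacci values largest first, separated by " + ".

The two numbers are 30104 and 27051, so their sum is 57155.
Repeatedly subtract the largest Fibonacci number that fits:
take 46368 (≤ 57155); 57155 − 46368 = 10787
take 6765 (≤ 10787); 10787 − 6765 = 4022
take 2584 (≤ 4022); 4022 − 2584 = 1438
take 987 (≤ 1438); 1438 − 987 = 451
take 377 (≤ 451); 451 − 377 = 74
take 55 (≤ 74); 74 − 55 = 19
take 13 (≤ 19); 19 − 13 = 6
take 5 (≤ 6); 6 − 5 = 1
take 1 (≤ 1); 1 − 1 = 0

46368 + 6765 + 2584 + 987 + 377 + 55 + 13 + 5 + 1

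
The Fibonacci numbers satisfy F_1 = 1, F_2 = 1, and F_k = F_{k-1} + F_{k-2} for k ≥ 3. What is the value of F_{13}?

Iterating the recurrence up to F_{6} = 8 and F_{5} = 5:
F_{7} = F_{6} + F_{5} = 8 + 5 = 13
F_{8} = F_{7} + F_{6} = 13 + 8 = 21
F_{9} = F_{8} + F_{7} = 21 + 13 = 34
F_{10} = F_{9} + F_{8} = 34 + 21 = 55
F_{11} = F_{10} + F_{9} = 55 + 34 = 89
F_{12} = F_{11} + F_{10} = 89 + 55 = 144
F_{13} = F_{12} + F_{11} = 144 + 89 = 233

233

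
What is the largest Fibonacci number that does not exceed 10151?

6765

6765 ≤ 10151 < 10946, so the largest Fibonacci number not exceeding 10151 is 6765.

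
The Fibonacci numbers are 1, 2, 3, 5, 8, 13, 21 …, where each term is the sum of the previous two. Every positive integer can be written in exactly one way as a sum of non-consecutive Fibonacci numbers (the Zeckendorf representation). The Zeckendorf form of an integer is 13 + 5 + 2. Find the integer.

13 + 5 + 2 = 20.

20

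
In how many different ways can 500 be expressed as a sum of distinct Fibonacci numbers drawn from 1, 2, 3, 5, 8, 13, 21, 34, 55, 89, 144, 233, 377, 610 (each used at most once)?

14

Each representation comes from the Zeckendorf form by replacing some F_k with F_{k−1} + F_{k−2} where possible.
500 = 377+89+34 = 377+89+21+13 = 233+144+89+34 = 377+89+21+8+5 = … (10 more), for 14 in all.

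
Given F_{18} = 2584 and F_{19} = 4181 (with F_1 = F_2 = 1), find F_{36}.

By the doubling identity F_{2k} = F_k(2F_{k+1} − F_k): F_{36} = 2584·(2·4181 − 2584) = 2584·5778 = 14930352.

14930352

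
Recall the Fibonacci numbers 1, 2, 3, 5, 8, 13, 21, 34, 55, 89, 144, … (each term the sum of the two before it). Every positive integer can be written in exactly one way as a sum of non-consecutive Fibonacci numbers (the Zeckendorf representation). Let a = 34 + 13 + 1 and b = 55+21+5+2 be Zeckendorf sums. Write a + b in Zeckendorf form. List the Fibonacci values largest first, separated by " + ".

89 + 34 + 8

The two numbers are 48 and 83, so their sum is 131.
Greedy algorithm:
subtract 89 from 131: 42 remains
subtract 34 from 42: 8 remains
subtract 8 from 8: 0 remains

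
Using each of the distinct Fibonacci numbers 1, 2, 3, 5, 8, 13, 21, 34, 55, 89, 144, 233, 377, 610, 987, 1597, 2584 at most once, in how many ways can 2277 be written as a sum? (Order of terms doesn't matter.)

2277 = 1597+610+55+13+2 = 1597+610+55+8+5+2 = 1597+610+34+21+13+2 = 1597+377+233+55+13+2 = … (16 more), for 20 in all.

20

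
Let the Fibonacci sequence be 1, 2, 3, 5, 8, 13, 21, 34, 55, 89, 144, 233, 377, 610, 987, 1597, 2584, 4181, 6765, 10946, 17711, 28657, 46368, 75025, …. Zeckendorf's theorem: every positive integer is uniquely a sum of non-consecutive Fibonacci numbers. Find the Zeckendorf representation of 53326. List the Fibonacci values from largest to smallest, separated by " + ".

largest Fibonacci ≤ 53326 is 46368; 53326 − 46368 = 6958
largest Fibonacci ≤ 6958 is 6765; 6958 − 6765 = 193
largest Fibonacci ≤ 193 is 144; 193 − 144 = 49
largest Fibonacci ≤ 49 is 34; 49 − 34 = 15
largest Fibonacci ≤ 15 is 13; 15 − 13 = 2
largest Fibonacci ≤ 2 is 2; 2 − 2 = 0
So 53326 = 46368 + 6765 + 144 + 34 + 13 + 2, with no two terms consecutive in the sequence.

46368 + 6765 + 144 + 34 + 13 + 2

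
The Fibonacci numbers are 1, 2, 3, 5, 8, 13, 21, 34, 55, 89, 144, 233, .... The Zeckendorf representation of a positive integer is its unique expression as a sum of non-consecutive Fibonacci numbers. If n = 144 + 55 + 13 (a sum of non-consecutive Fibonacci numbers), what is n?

144 + 55 + 13 = 212.

212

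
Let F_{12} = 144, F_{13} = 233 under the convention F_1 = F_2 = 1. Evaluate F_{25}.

By the addition formula F_{m+n} = F_m F_{n+1} + F_{m−1} F_n with m=13, n=12: F_{25} = 233·233 + 144·144 = 54289 + 20736 = 75025.

75025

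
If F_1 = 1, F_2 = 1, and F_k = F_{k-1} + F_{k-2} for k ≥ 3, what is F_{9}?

Iterating the recurrence up to F_{4} = 3 and F_{3} = 2:
F_{5} = F_{4} + F_{3} = 3 + 2 = 5
F_{6} = F_{5} + F_{4} = 5 + 3 = 8
F_{7} = F_{6} + F_{5} = 8 + 5 = 13
F_{8} = F_{7} + F_{6} = 13 + 8 = 21
F_{9} = F_{8} + F_{7} = 21 + 13 = 34

34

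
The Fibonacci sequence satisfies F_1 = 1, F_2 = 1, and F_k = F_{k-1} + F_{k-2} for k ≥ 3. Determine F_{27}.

Iterating the recurrence up to F_{22} = 17711 and F_{21} = 10946:
F_{23} = F_{22} + F_{21} = 17711 + 10946 = 28657
F_{24} = F_{23} + F_{22} = 28657 + 17711 = 46368
F_{25} = F_{24} + F_{23} = 46368 + 28657 = 75025
F_{26} = F_{25} + F_{24} = 75025 + 46368 = 121393
F_{27} = F_{26} + F_{25} = 121393 + 75025 = 196418

196418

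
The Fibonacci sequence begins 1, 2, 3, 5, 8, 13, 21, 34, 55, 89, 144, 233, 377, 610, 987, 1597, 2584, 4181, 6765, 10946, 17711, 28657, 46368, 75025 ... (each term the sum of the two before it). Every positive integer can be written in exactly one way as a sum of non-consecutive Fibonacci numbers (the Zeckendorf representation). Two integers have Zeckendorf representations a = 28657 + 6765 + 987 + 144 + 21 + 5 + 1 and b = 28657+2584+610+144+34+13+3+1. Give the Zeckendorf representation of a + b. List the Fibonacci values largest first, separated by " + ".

46368 + 17711 + 4181 + 233 + 89 + 34 + 8 + 2

The two numbers are 36580 and 32046, so their sum is 68626.
take 46368 (≤ 68626); 68626 − 46368 = 22258
take 17711 (≤ 22258); 22258 − 17711 = 4547
take 4181 (≤ 4547); 4547 − 4181 = 366
take 233 (≤ 366); 366 − 233 = 133
take 89 (≤ 133); 133 − 89 = 44
take 34 (≤ 44); 44 − 34 = 10
take 8 (≤ 10); 10 − 8 = 2
take 2 (≤ 2); 2 − 2 = 0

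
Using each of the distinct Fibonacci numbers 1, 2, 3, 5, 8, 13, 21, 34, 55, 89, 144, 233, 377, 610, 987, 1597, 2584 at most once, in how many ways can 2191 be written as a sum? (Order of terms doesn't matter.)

24

2191 = 1597+377+144+55+13+5 = 1597+377+144+55+13+3+2 = 1597+377+144+34+21+13+5 = … (21 more), for 24 in all.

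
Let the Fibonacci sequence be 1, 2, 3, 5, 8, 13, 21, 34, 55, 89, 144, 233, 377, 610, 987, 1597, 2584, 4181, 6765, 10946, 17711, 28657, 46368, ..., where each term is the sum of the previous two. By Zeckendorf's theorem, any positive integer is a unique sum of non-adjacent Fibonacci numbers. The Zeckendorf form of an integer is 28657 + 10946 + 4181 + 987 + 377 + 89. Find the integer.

28657 + 10946 + 4181 + 987 + 377 + 89 = 45237.

45237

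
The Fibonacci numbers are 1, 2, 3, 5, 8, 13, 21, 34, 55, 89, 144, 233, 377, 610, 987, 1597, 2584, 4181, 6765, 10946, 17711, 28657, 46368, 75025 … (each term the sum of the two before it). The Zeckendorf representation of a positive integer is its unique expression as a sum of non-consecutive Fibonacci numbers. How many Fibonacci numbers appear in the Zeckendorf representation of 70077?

7

Greedily peel off the largest Fibonacci term at each step:
take 46368 (≤ 70077); 70077 − 46368 = 23709
take 17711 (≤ 23709); 23709 − 17711 = 5998
take 4181 (≤ 5998); 5998 − 4181 = 1817
take 1597 (≤ 1817); 1817 − 1597 = 220
take 144 (≤ 220); 220 − 144 = 76
take 55 (≤ 76); 76 − 55 = 21
take 21 (≤ 21); 21 − 21 = 0
70077 = 46368 + 17711 + 4181 + 1597 + 144 + 55 + 21, which has 7 terms.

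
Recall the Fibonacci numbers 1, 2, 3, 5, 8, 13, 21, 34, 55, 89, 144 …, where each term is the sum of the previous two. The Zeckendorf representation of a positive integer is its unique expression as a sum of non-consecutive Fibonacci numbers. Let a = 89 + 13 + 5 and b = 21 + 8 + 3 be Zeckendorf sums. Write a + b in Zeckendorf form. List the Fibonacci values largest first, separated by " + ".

89 + 34 + 13 + 3

The two numbers are 107 and 32, so their sum is 139.
Greedy algorithm:
89 ≤ 139 < 144, so take 89; remainder 50
34 ≤ 50 < 55, so take 34; remainder 16
13 ≤ 16 < 21, so take 13; remainder 3
3 ≤ 3 < 5, so take 3; remainder 0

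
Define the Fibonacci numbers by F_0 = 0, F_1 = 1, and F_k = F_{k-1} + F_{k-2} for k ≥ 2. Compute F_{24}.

46368

Iterating the recurrence up to F_{20} = 6765 and F_{19} = 4181:
F_{21} = F_{20} + F_{19} = 6765 + 4181 = 10946
F_{22} = F_{21} + F_{20} = 10946 + 6765 = 17711
F_{23} = F_{22} + F_{21} = 17711 + 10946 = 28657
F_{24} = F_{23} + F_{22} = 28657 + 17711 = 46368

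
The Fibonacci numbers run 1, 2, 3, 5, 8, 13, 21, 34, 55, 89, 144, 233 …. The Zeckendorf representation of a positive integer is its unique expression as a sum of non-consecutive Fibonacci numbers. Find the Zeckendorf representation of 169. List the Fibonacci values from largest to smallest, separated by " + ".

144 + 21 + 3 + 1

subtract 144 from 169: 25 remains
subtract 21 from 25: 4 remains
subtract 3 from 4: 1 remains
subtract 1 from 1: 0 remains
So 169 = 144 + 21 + 3 + 1, with no two terms consecutive in the sequence.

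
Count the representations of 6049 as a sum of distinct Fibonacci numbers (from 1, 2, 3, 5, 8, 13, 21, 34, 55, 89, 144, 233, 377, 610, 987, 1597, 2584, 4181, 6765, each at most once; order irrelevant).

34

Each representation comes from the Zeckendorf form by replacing some F_k with F_{k−1} + F_{k−2} where possible.
6049 = 4181+1597+233+34+3+1 = 4181+1597+233+21+13+3+1 = 4181+1597+144+89+34+3+1 = 4181+987+610+233+34+3+1 = … (30 more), for 34 in all.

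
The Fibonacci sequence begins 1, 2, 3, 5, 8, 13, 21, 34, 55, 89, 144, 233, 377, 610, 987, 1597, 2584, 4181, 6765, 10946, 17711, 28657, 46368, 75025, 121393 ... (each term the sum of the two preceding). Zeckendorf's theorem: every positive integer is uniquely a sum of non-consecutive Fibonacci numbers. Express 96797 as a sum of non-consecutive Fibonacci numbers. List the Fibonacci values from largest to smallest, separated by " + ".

75025 + 17711 + 2584 + 987 + 377 + 89 + 21 + 3

Greedy algorithm:
96797: greatest Fibonacci not exceeding it is 75025, leaving 21772
21772: greatest Fibonacci not exceeding it is 17711, leaving 4061
4061: greatest Fibonacci not exceeding it is 2584, leaving 1477
1477: greatest Fibonacci not exceeding it is 987, leaving 490
490: greatest Fibonacci not exceeding it is 377, leaving 113
113: greatest Fibonacci not exceeding it is 89, leaving 24
24: greatest Fibonacci not exceeding it is 21, leaving 3
3: greatest Fibonacci not exceeding it is 3, leaving 0
So 96797 = 75025 + 17711 + 2584 + 987 + 377 + 89 + 21 + 3, with no two terms consecutive in the sequence.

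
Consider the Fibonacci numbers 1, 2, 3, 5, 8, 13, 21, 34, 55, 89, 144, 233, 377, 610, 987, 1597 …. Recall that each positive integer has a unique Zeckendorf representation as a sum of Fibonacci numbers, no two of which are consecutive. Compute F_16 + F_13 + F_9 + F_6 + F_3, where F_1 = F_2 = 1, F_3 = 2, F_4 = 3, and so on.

1264

F_16 + F_13 + F_9 + F_6 + F_3 = 987 + 233 + 34 + 8 + 2 = 1264.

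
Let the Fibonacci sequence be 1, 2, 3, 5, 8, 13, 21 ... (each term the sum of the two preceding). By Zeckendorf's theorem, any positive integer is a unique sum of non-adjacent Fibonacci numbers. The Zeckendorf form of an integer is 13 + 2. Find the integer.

15

13 + 2 = 15.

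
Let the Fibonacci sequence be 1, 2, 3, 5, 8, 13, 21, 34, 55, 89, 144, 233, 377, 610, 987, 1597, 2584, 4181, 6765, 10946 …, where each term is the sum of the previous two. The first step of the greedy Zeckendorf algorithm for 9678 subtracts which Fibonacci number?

6765 ≤ 9678 < 10946, so the largest Fibonacci number not exceeding 9678 is 6765.

6765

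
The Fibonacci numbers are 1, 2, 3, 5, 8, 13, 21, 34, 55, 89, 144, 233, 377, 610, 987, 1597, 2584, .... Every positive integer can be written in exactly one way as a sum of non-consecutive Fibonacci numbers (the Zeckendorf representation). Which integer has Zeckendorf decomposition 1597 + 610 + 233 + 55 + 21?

1597 + 610 + 233 + 55 + 21 = 2516.

2516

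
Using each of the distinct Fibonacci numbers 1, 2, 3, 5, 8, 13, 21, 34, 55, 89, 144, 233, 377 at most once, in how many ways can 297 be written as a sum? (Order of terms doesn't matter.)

Starting from the Zeckendorf form and repeatedly splitting a term F_k into F_{k−1} + F_{k−2} (when neither is already used) reaches every representation.
297 = 233+55+8+1 = 233+55+5+3+1 = 233+34+21+8+1 = 144+89+55+8+1 = 233+34+21+5+3+1 = … (5 more), for 10 in all.

10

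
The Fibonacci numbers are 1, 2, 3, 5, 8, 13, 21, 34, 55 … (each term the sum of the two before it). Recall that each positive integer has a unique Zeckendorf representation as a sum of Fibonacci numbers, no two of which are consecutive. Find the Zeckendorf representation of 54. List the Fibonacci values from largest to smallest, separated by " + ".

34 + 13 + 5 + 2

54 − 34 = 20
20 − 13 = 7
7 − 5 = 2
2 − 2 = 0
So 54 = 34 + 13 + 5 + 2, with no two terms consecutive in the sequence.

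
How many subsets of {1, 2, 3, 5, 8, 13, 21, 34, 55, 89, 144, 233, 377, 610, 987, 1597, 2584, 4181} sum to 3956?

36

3956 = 2584+987+377+8 = 2584+987+377+5+3 = 2584+987+233+144+8 = 2584+987+377+5+2+1 = … (32 more), for 36 in all.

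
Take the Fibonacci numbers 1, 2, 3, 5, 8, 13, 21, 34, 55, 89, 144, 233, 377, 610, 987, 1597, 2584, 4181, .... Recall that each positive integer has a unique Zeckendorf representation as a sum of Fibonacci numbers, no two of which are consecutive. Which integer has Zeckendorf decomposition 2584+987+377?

2584+987+377 = 3948.

3948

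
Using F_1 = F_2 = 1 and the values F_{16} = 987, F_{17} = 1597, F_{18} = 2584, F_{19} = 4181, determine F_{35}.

9227465

By the addition formula F_{m+n} = F_m F_{n+1} + F_{m−1} F_n with m=17, n=18: F_{35} = 1597·4181 + 987·2584 = 6677057 + 2550408 = 9227465.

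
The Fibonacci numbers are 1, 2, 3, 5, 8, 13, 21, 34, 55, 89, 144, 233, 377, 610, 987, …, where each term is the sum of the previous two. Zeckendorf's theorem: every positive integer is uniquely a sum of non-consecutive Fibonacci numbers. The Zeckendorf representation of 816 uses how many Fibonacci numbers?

816 − 610 = 206
206 − 144 = 62
62 − 55 = 7
7 − 5 = 2
2 − 2 = 0
816 = 610 + 144 + 55 + 5 + 2, which has 5 terms.

5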